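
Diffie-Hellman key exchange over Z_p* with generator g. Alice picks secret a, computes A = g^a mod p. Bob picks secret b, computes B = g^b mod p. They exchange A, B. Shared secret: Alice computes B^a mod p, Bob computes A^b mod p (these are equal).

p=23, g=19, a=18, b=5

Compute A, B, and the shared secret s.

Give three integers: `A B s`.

A = 19^18 mod 23  (bits of 18 = 10010)
  bit 0 = 1: r = r^2 * 19 mod 23 = 1^2 * 19 = 1*19 = 19
  bit 1 = 0: r = r^2 mod 23 = 19^2 = 16
  bit 2 = 0: r = r^2 mod 23 = 16^2 = 3
  bit 3 = 1: r = r^2 * 19 mod 23 = 3^2 * 19 = 9*19 = 10
  bit 4 = 0: r = r^2 mod 23 = 10^2 = 8
  -> A = 8
B = 19^5 mod 23  (bits of 5 = 101)
  bit 0 = 1: r = r^2 * 19 mod 23 = 1^2 * 19 = 1*19 = 19
  bit 1 = 0: r = r^2 mod 23 = 19^2 = 16
  bit 2 = 1: r = r^2 * 19 mod 23 = 16^2 * 19 = 3*19 = 11
  -> B = 11
s = B^a = 11^18 mod 23  (bits of 18 = 10010)
  bit 0 = 1: r = r^2 * 11 mod 23 = 1^2 * 11 = 1*11 = 11
  bit 1 = 0: r = r^2 mod 23 = 11^2 = 6
  bit 2 = 0: r = r^2 mod 23 = 6^2 = 13
  bit 3 = 1: r = r^2 * 11 mod 23 = 13^2 * 11 = 8*11 = 19
  bit 4 = 0: r = r^2 mod 23 = 19^2 = 16
  -> s = B^a = 16

Answer: 8 11 16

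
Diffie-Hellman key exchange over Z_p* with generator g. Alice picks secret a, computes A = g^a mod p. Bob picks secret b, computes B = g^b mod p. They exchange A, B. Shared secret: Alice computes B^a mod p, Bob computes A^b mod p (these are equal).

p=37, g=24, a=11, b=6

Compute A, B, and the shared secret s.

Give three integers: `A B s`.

A = 24^11 mod 37  (bits of 11 = 1011)
  bit 0 = 1: r = r^2 * 24 mod 37 = 1^2 * 24 = 1*24 = 24
  bit 1 = 0: r = r^2 mod 37 = 24^2 = 21
  bit 2 = 1: r = r^2 * 24 mod 37 = 21^2 * 24 = 34*24 = 2
  bit 3 = 1: r = r^2 * 24 mod 37 = 2^2 * 24 = 4*24 = 22
  -> A = 22
B = 24^6 mod 37  (bits of 6 = 110)
  bit 0 = 1: r = r^2 * 24 mod 37 = 1^2 * 24 = 1*24 = 24
  bit 1 = 1: r = r^2 * 24 mod 37 = 24^2 * 24 = 21*24 = 23
  bit 2 = 0: r = r^2 mod 37 = 23^2 = 11
  -> B = 11
s = B^a = 11^11 mod 37  (bits of 11 = 1011)
  bit 0 = 1: r = r^2 * 11 mod 37 = 1^2 * 11 = 1*11 = 11
  bit 1 = 0: r = r^2 mod 37 = 11^2 = 10
  bit 2 = 1: r = r^2 * 11 mod 37 = 10^2 * 11 = 26*11 = 27
  bit 3 = 1: r = r^2 * 11 mod 37 = 27^2 * 11 = 26*11 = 27
  -> s = B^a = 27

Answer: 22 11 27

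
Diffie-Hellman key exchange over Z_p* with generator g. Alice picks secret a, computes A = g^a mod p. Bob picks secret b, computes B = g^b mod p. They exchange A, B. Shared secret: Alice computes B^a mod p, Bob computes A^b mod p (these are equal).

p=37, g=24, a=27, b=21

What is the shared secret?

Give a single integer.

Answer: 6

Derivation:
A = 24^27 mod 37  (bits of 27 = 11011)
  bit 0 = 1: r = r^2 * 24 mod 37 = 1^2 * 24 = 1*24 = 24
  bit 1 = 1: r = r^2 * 24 mod 37 = 24^2 * 24 = 21*24 = 23
  bit 2 = 0: r = r^2 mod 37 = 23^2 = 11
  bit 3 = 1: r = r^2 * 24 mod 37 = 11^2 * 24 = 10*24 = 18
  bit 4 = 1: r = r^2 * 24 mod 37 = 18^2 * 24 = 28*24 = 6
  -> A = 6
B = 24^21 mod 37  (bits of 21 = 10101)
  bit 0 = 1: r = r^2 * 24 mod 37 = 1^2 * 24 = 1*24 = 24
  bit 1 = 0: r = r^2 mod 37 = 24^2 = 21
  bit 2 = 1: r = r^2 * 24 mod 37 = 21^2 * 24 = 34*24 = 2
  bit 3 = 0: r = r^2 mod 37 = 2^2 = 4
  bit 4 = 1: r = r^2 * 24 mod 37 = 4^2 * 24 = 16*24 = 14
  -> B = 14
s = B^a = 14^27 mod 37  (bits of 27 = 11011)
  bit 0 = 1: r = r^2 * 14 mod 37 = 1^2 * 14 = 1*14 = 14
  bit 1 = 1: r = r^2 * 14 mod 37 = 14^2 * 14 = 11*14 = 6
  bit 2 = 0: r = r^2 mod 37 = 6^2 = 36
  bit 3 = 1: r = r^2 * 14 mod 37 = 36^2 * 14 = 1*14 = 14
  bit 4 = 1: r = r^2 * 14 mod 37 = 14^2 * 14 = 11*14 = 6
  -> s = B^a = 6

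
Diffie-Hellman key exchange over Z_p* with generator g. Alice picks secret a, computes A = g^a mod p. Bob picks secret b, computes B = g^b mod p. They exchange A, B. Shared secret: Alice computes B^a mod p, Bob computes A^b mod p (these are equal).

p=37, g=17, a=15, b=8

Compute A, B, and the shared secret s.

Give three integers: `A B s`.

Answer: 14 33 26

Derivation:
A = 17^15 mod 37  (bits of 15 = 1111)
  bit 0 = 1: r = r^2 * 17 mod 37 = 1^2 * 17 = 1*17 = 17
  bit 1 = 1: r = r^2 * 17 mod 37 = 17^2 * 17 = 30*17 = 29
  bit 2 = 1: r = r^2 * 17 mod 37 = 29^2 * 17 = 27*17 = 15
  bit 3 = 1: r = r^2 * 17 mod 37 = 15^2 * 17 = 3*17 = 14
  -> A = 14
B = 17^8 mod 37  (bits of 8 = 1000)
  bit 0 = 1: r = r^2 * 17 mod 37 = 1^2 * 17 = 1*17 = 17
  bit 1 = 0: r = r^2 mod 37 = 17^2 = 30
  bit 2 = 0: r = r^2 mod 37 = 30^2 = 12
  bit 3 = 0: r = r^2 mod 37 = 12^2 = 33
  -> B = 33
s = B^a = 33^15 mod 37  (bits of 15 = 1111)
  bit 0 = 1: r = r^2 * 33 mod 37 = 1^2 * 33 = 1*33 = 33
  bit 1 = 1: r = r^2 * 33 mod 37 = 33^2 * 33 = 16*33 = 10
  bit 2 = 1: r = r^2 * 33 mod 37 = 10^2 * 33 = 26*33 = 7
  bit 3 = 1: r = r^2 * 33 mod 37 = 7^2 * 33 = 12*33 = 26
  -> s = B^a = 26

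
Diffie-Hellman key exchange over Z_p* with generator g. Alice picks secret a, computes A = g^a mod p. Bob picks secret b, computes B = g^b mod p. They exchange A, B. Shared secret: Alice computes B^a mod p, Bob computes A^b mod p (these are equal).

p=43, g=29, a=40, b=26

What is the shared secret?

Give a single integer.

Answer: 10

Derivation:
A = 29^40 mod 43  (bits of 40 = 101000)
  bit 0 = 1: r = r^2 * 29 mod 43 = 1^2 * 29 = 1*29 = 29
  bit 1 = 0: r = r^2 mod 43 = 29^2 = 24
  bit 2 = 1: r = r^2 * 29 mod 43 = 24^2 * 29 = 17*29 = 20
  bit 3 = 0: r = r^2 mod 43 = 20^2 = 13
  bit 4 = 0: r = r^2 mod 43 = 13^2 = 40
  bit 5 = 0: r = r^2 mod 43 = 40^2 = 9
  -> A = 9
B = 29^26 mod 43  (bits of 26 = 11010)
  bit 0 = 1: r = r^2 * 29 mod 43 = 1^2 * 29 = 1*29 = 29
  bit 1 = 1: r = r^2 * 29 mod 43 = 29^2 * 29 = 24*29 = 8
  bit 2 = 0: r = r^2 mod 43 = 8^2 = 21
  bit 3 = 1: r = r^2 * 29 mod 43 = 21^2 * 29 = 11*29 = 18
  bit 4 = 0: r = r^2 mod 43 = 18^2 = 23
  -> B = 23
s = B^a = 23^40 mod 43  (bits of 40 = 101000)
  bit 0 = 1: r = r^2 * 23 mod 43 = 1^2 * 23 = 1*23 = 23
  bit 1 = 0: r = r^2 mod 43 = 23^2 = 13
  bit 2 = 1: r = r^2 * 23 mod 43 = 13^2 * 23 = 40*23 = 17
  bit 3 = 0: r = r^2 mod 43 = 17^2 = 31
  bit 4 = 0: r = r^2 mod 43 = 31^2 = 15
  bit 5 = 0: r = r^2 mod 43 = 15^2 = 10
  -> s = B^a = 10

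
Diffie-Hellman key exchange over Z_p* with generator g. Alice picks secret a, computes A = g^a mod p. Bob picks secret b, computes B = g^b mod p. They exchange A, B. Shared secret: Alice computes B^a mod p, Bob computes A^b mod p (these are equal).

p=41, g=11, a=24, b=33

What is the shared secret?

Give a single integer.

A = 11^24 mod 41  (bits of 24 = 11000)
  bit 0 = 1: r = r^2 * 11 mod 41 = 1^2 * 11 = 1*11 = 11
  bit 1 = 1: r = r^2 * 11 mod 41 = 11^2 * 11 = 39*11 = 19
  bit 2 = 0: r = r^2 mod 41 = 19^2 = 33
  bit 3 = 0: r = r^2 mod 41 = 33^2 = 23
  bit 4 = 0: r = r^2 mod 41 = 23^2 = 37
  -> A = 37
B = 11^33 mod 41  (bits of 33 = 100001)
  bit 0 = 1: r = r^2 * 11 mod 41 = 1^2 * 11 = 1*11 = 11
  bit 1 = 0: r = r^2 mod 41 = 11^2 = 39
  bit 2 = 0: r = r^2 mod 41 = 39^2 = 4
  bit 3 = 0: r = r^2 mod 41 = 4^2 = 16
  bit 4 = 0: r = r^2 mod 41 = 16^2 = 10
  bit 5 = 1: r = r^2 * 11 mod 41 = 10^2 * 11 = 18*11 = 34
  -> B = 34
s = B^a = 34^24 mod 41  (bits of 24 = 11000)
  bit 0 = 1: r = r^2 * 34 mod 41 = 1^2 * 34 = 1*34 = 34
  bit 1 = 1: r = r^2 * 34 mod 41 = 34^2 * 34 = 8*34 = 26
  bit 2 = 0: r = r^2 mod 41 = 26^2 = 20
  bit 3 = 0: r = r^2 mod 41 = 20^2 = 31
  bit 4 = 0: r = r^2 mod 41 = 31^2 = 18
  -> s = B^a = 18

Answer: 18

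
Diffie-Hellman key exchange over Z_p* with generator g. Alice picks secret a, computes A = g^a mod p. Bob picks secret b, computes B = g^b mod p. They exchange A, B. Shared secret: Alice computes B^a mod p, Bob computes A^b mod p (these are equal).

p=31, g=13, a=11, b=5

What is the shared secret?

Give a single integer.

Answer: 26

Derivation:
A = 13^11 mod 31  (bits of 11 = 1011)
  bit 0 = 1: r = r^2 * 13 mod 31 = 1^2 * 13 = 1*13 = 13
  bit 1 = 0: r = r^2 mod 31 = 13^2 = 14
  bit 2 = 1: r = r^2 * 13 mod 31 = 14^2 * 13 = 10*13 = 6
  bit 3 = 1: r = r^2 * 13 mod 31 = 6^2 * 13 = 5*13 = 3
  -> A = 3
B = 13^5 mod 31  (bits of 5 = 101)
  bit 0 = 1: r = r^2 * 13 mod 31 = 1^2 * 13 = 1*13 = 13
  bit 1 = 0: r = r^2 mod 31 = 13^2 = 14
  bit 2 = 1: r = r^2 * 13 mod 31 = 14^2 * 13 = 10*13 = 6
  -> B = 6
s = B^a = 6^11 mod 31  (bits of 11 = 1011)
  bit 0 = 1: r = r^2 * 6 mod 31 = 1^2 * 6 = 1*6 = 6
  bit 1 = 0: r = r^2 mod 31 = 6^2 = 5
  bit 2 = 1: r = r^2 * 6 mod 31 = 5^2 * 6 = 25*6 = 26
  bit 3 = 1: r = r^2 * 6 mod 31 = 26^2 * 6 = 25*6 = 26
  -> s = B^a = 26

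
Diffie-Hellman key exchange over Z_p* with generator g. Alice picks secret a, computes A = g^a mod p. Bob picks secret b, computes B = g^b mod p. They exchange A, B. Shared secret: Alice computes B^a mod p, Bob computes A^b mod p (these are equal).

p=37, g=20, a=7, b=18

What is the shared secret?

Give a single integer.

Answer: 36

Derivation:
A = 20^7 mod 37  (bits of 7 = 111)
  bit 0 = 1: r = r^2 * 20 mod 37 = 1^2 * 20 = 1*20 = 20
  bit 1 = 1: r = r^2 * 20 mod 37 = 20^2 * 20 = 30*20 = 8
  bit 2 = 1: r = r^2 * 20 mod 37 = 8^2 * 20 = 27*20 = 22
  -> A = 22
B = 20^18 mod 37  (bits of 18 = 10010)
  bit 0 = 1: r = r^2 * 20 mod 37 = 1^2 * 20 = 1*20 = 20
  bit 1 = 0: r = r^2 mod 37 = 20^2 = 30
  bit 2 = 0: r = r^2 mod 37 = 30^2 = 12
  bit 3 = 1: r = r^2 * 20 mod 37 = 12^2 * 20 = 33*20 = 31
  bit 4 = 0: r = r^2 mod 37 = 31^2 = 36
  -> B = 36
s = B^a = 36^7 mod 37  (bits of 7 = 111)
  bit 0 = 1: r = r^2 * 36 mod 37 = 1^2 * 36 = 1*36 = 36
  bit 1 = 1: r = r^2 * 36 mod 37 = 36^2 * 36 = 1*36 = 36
  bit 2 = 1: r = r^2 * 36 mod 37 = 36^2 * 36 = 1*36 = 36
  -> s = B^a = 36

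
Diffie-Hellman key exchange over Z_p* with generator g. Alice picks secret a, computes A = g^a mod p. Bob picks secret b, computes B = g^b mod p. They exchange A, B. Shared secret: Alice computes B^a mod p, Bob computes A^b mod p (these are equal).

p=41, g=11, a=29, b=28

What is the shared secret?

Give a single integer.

Answer: 23

Derivation:
A = 11^29 mod 41  (bits of 29 = 11101)
  bit 0 = 1: r = r^2 * 11 mod 41 = 1^2 * 11 = 1*11 = 11
  bit 1 = 1: r = r^2 * 11 mod 41 = 11^2 * 11 = 39*11 = 19
  bit 2 = 1: r = r^2 * 11 mod 41 = 19^2 * 11 = 33*11 = 35
  bit 3 = 0: r = r^2 mod 41 = 35^2 = 36
  bit 4 = 1: r = r^2 * 11 mod 41 = 36^2 * 11 = 25*11 = 29
  -> A = 29
B = 11^28 mod 41  (bits of 28 = 11100)
  bit 0 = 1: r = r^2 * 11 mod 41 = 1^2 * 11 = 1*11 = 11
  bit 1 = 1: r = r^2 * 11 mod 41 = 11^2 * 11 = 39*11 = 19
  bit 2 = 1: r = r^2 * 11 mod 41 = 19^2 * 11 = 33*11 = 35
  bit 3 = 0: r = r^2 mod 41 = 35^2 = 36
  bit 4 = 0: r = r^2 mod 41 = 36^2 = 25
  -> B = 25
s = B^a = 25^29 mod 41  (bits of 29 = 11101)
  bit 0 = 1: r = r^2 * 25 mod 41 = 1^2 * 25 = 1*25 = 25
  bit 1 = 1: r = r^2 * 25 mod 41 = 25^2 * 25 = 10*25 = 4
  bit 2 = 1: r = r^2 * 25 mod 41 = 4^2 * 25 = 16*25 = 31
  bit 3 = 0: r = r^2 mod 41 = 31^2 = 18
  bit 4 = 1: r = r^2 * 25 mod 41 = 18^2 * 25 = 37*25 = 23
  -> s = B^a = 23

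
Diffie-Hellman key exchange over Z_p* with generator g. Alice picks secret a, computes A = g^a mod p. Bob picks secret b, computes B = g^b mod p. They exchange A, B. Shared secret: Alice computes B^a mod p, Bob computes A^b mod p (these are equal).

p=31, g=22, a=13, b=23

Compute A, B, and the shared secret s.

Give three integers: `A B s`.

Answer: 13 3 24

Derivation:
A = 22^13 mod 31  (bits of 13 = 1101)
  bit 0 = 1: r = r^2 * 22 mod 31 = 1^2 * 22 = 1*22 = 22
  bit 1 = 1: r = r^2 * 22 mod 31 = 22^2 * 22 = 19*22 = 15
  bit 2 = 0: r = r^2 mod 31 = 15^2 = 8
  bit 3 = 1: r = r^2 * 22 mod 31 = 8^2 * 22 = 2*22 = 13
  -> A = 13
B = 22^23 mod 31  (bits of 23 = 10111)
  bit 0 = 1: r = r^2 * 22 mod 31 = 1^2 * 22 = 1*22 = 22
  bit 1 = 0: r = r^2 mod 31 = 22^2 = 19
  bit 2 = 1: r = r^2 * 22 mod 31 = 19^2 * 22 = 20*22 = 6
  bit 3 = 1: r = r^2 * 22 mod 31 = 6^2 * 22 = 5*22 = 17
  bit 4 = 1: r = r^2 * 22 mod 31 = 17^2 * 22 = 10*22 = 3
  -> B = 3
s = B^a = 3^13 mod 31  (bits of 13 = 1101)
  bit 0 = 1: r = r^2 * 3 mod 31 = 1^2 * 3 = 1*3 = 3
  bit 1 = 1: r = r^2 * 3 mod 31 = 3^2 * 3 = 9*3 = 27
  bit 2 = 0: r = r^2 mod 31 = 27^2 = 16
  bit 3 = 1: r = r^2 * 3 mod 31 = 16^2 * 3 = 8*3 = 24
  -> s = B^a = 24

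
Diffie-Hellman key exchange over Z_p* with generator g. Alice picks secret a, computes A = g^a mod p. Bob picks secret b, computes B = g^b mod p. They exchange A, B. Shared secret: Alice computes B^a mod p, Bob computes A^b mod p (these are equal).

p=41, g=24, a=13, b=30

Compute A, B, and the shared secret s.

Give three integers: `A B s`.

Answer: 19 9 9

Derivation:
A = 24^13 mod 41  (bits of 13 = 1101)
  bit 0 = 1: r = r^2 * 24 mod 41 = 1^2 * 24 = 1*24 = 24
  bit 1 = 1: r = r^2 * 24 mod 41 = 24^2 * 24 = 2*24 = 7
  bit 2 = 0: r = r^2 mod 41 = 7^2 = 8
  bit 3 = 1: r = r^2 * 24 mod 41 = 8^2 * 24 = 23*24 = 19
  -> A = 19
B = 24^30 mod 41  (bits of 30 = 11110)
  bit 0 = 1: r = r^2 * 24 mod 41 = 1^2 * 24 = 1*24 = 24
  bit 1 = 1: r = r^2 * 24 mod 41 = 24^2 * 24 = 2*24 = 7
  bit 2 = 1: r = r^2 * 24 mod 41 = 7^2 * 24 = 8*24 = 28
  bit 3 = 1: r = r^2 * 24 mod 41 = 28^2 * 24 = 5*24 = 38
  bit 4 = 0: r = r^2 mod 41 = 38^2 = 9
  -> B = 9
s = B^a = 9^13 mod 41  (bits of 13 = 1101)
  bit 0 = 1: r = r^2 * 9 mod 41 = 1^2 * 9 = 1*9 = 9
  bit 1 = 1: r = r^2 * 9 mod 41 = 9^2 * 9 = 40*9 = 32
  bit 2 = 0: r = r^2 mod 41 = 32^2 = 40
  bit 3 = 1: r = r^2 * 9 mod 41 = 40^2 * 9 = 1*9 = 9
  -> s = B^a = 9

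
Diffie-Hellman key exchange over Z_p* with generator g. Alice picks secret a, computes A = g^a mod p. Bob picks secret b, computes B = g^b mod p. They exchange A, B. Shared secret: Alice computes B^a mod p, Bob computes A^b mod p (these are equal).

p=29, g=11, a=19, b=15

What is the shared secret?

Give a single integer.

A = 11^19 mod 29  (bits of 19 = 10011)
  bit 0 = 1: r = r^2 * 11 mod 29 = 1^2 * 11 = 1*11 = 11
  bit 1 = 0: r = r^2 mod 29 = 11^2 = 5
  bit 2 = 0: r = r^2 mod 29 = 5^2 = 25
  bit 3 = 1: r = r^2 * 11 mod 29 = 25^2 * 11 = 16*11 = 2
  bit 4 = 1: r = r^2 * 11 mod 29 = 2^2 * 11 = 4*11 = 15
  -> A = 15
B = 11^15 mod 29  (bits of 15 = 1111)
  bit 0 = 1: r = r^2 * 11 mod 29 = 1^2 * 11 = 1*11 = 11
  bit 1 = 1: r = r^2 * 11 mod 29 = 11^2 * 11 = 5*11 = 26
  bit 2 = 1: r = r^2 * 11 mod 29 = 26^2 * 11 = 9*11 = 12
  bit 3 = 1: r = r^2 * 11 mod 29 = 12^2 * 11 = 28*11 = 18
  -> B = 18
s = B^a = 18^19 mod 29  (bits of 19 = 10011)
  bit 0 = 1: r = r^2 * 18 mod 29 = 1^2 * 18 = 1*18 = 18
  bit 1 = 0: r = r^2 mod 29 = 18^2 = 5
  bit 2 = 0: r = r^2 mod 29 = 5^2 = 25
  bit 3 = 1: r = r^2 * 18 mod 29 = 25^2 * 18 = 16*18 = 27
  bit 4 = 1: r = r^2 * 18 mod 29 = 27^2 * 18 = 4*18 = 14
  -> s = B^a = 14

Answer: 14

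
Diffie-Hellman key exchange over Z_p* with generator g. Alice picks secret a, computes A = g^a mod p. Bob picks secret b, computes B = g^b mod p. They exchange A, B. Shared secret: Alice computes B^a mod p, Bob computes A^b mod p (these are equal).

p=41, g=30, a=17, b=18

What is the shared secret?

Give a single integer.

Answer: 8

Derivation:
A = 30^17 mod 41  (bits of 17 = 10001)
  bit 0 = 1: r = r^2 * 30 mod 41 = 1^2 * 30 = 1*30 = 30
  bit 1 = 0: r = r^2 mod 41 = 30^2 = 39
  bit 2 = 0: r = r^2 mod 41 = 39^2 = 4
  bit 3 = 0: r = r^2 mod 41 = 4^2 = 16
  bit 4 = 1: r = r^2 * 30 mod 41 = 16^2 * 30 = 10*30 = 13
  -> A = 13
B = 30^18 mod 41  (bits of 18 = 10010)
  bit 0 = 1: r = r^2 * 30 mod 41 = 1^2 * 30 = 1*30 = 30
  bit 1 = 0: r = r^2 mod 41 = 30^2 = 39
  bit 2 = 0: r = r^2 mod 41 = 39^2 = 4
  bit 3 = 1: r = r^2 * 30 mod 41 = 4^2 * 30 = 16*30 = 29
  bit 4 = 0: r = r^2 mod 41 = 29^2 = 21
  -> B = 21
s = B^a = 21^17 mod 41  (bits of 17 = 10001)
  bit 0 = 1: r = r^2 * 21 mod 41 = 1^2 * 21 = 1*21 = 21
  bit 1 = 0: r = r^2 mod 41 = 21^2 = 31
  bit 2 = 0: r = r^2 mod 41 = 31^2 = 18
  bit 3 = 0: r = r^2 mod 41 = 18^2 = 37
  bit 4 = 1: r = r^2 * 21 mod 41 = 37^2 * 21 = 16*21 = 8
  -> s = B^a = 8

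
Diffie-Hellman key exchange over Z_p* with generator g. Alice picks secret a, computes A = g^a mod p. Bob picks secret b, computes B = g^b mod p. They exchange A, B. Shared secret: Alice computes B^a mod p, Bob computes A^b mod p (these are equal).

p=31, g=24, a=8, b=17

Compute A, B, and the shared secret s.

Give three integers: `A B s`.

Answer: 10 13 7

Derivation:
A = 24^8 mod 31  (bits of 8 = 1000)
  bit 0 = 1: r = r^2 * 24 mod 31 = 1^2 * 24 = 1*24 = 24
  bit 1 = 0: r = r^2 mod 31 = 24^2 = 18
  bit 2 = 0: r = r^2 mod 31 = 18^2 = 14
  bit 3 = 0: r = r^2 mod 31 = 14^2 = 10
  -> A = 10
B = 24^17 mod 31  (bits of 17 = 10001)
  bit 0 = 1: r = r^2 * 24 mod 31 = 1^2 * 24 = 1*24 = 24
  bit 1 = 0: r = r^2 mod 31 = 24^2 = 18
  bit 2 = 0: r = r^2 mod 31 = 18^2 = 14
  bit 3 = 0: r = r^2 mod 31 = 14^2 = 10
  bit 4 = 1: r = r^2 * 24 mod 31 = 10^2 * 24 = 7*24 = 13
  -> B = 13
s = B^a = 13^8 mod 31  (bits of 8 = 1000)
  bit 0 = 1: r = r^2 * 13 mod 31 = 1^2 * 13 = 1*13 = 13
  bit 1 = 0: r = r^2 mod 31 = 13^2 = 14
  bit 2 = 0: r = r^2 mod 31 = 14^2 = 10
  bit 3 = 0: r = r^2 mod 31 = 10^2 = 7
  -> s = B^a = 7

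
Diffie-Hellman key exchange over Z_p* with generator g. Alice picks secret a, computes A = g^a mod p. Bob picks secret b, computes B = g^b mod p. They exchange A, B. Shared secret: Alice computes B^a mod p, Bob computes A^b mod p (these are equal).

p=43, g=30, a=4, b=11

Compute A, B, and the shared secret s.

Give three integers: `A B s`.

A = 30^4 mod 43  (bits of 4 = 100)
  bit 0 = 1: r = r^2 * 30 mod 43 = 1^2 * 30 = 1*30 = 30
  bit 1 = 0: r = r^2 mod 43 = 30^2 = 40
  bit 2 = 0: r = r^2 mod 43 = 40^2 = 9
  -> A = 9
B = 30^11 mod 43  (bits of 11 = 1011)
  bit 0 = 1: r = r^2 * 30 mod 43 = 1^2 * 30 = 1*30 = 30
  bit 1 = 0: r = r^2 mod 43 = 30^2 = 40
  bit 2 = 1: r = r^2 * 30 mod 43 = 40^2 * 30 = 9*30 = 12
  bit 3 = 1: r = r^2 * 30 mod 43 = 12^2 * 30 = 15*30 = 20
  -> B = 20
s = B^a = 20^4 mod 43  (bits of 4 = 100)
  bit 0 = 1: r = r^2 * 20 mod 43 = 1^2 * 20 = 1*20 = 20
  bit 1 = 0: r = r^2 mod 43 = 20^2 = 13
  bit 2 = 0: r = r^2 mod 43 = 13^2 = 40
  -> s = B^a = 40

Answer: 9 20 40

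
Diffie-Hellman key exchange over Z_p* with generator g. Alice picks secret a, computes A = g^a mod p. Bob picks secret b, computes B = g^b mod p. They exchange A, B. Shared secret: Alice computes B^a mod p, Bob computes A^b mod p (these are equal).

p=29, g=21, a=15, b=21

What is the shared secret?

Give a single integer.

Answer: 12

Derivation:
A = 21^15 mod 29  (bits of 15 = 1111)
  bit 0 = 1: r = r^2 * 21 mod 29 = 1^2 * 21 = 1*21 = 21
  bit 1 = 1: r = r^2 * 21 mod 29 = 21^2 * 21 = 6*21 = 10
  bit 2 = 1: r = r^2 * 21 mod 29 = 10^2 * 21 = 13*21 = 12
  bit 3 = 1: r = r^2 * 21 mod 29 = 12^2 * 21 = 28*21 = 8
  -> A = 8
B = 21^21 mod 29  (bits of 21 = 10101)
  bit 0 = 1: r = r^2 * 21 mod 29 = 1^2 * 21 = 1*21 = 21
  bit 1 = 0: r = r^2 mod 29 = 21^2 = 6
  bit 2 = 1: r = r^2 * 21 mod 29 = 6^2 * 21 = 7*21 = 2
  bit 3 = 0: r = r^2 mod 29 = 2^2 = 4
  bit 4 = 1: r = r^2 * 21 mod 29 = 4^2 * 21 = 16*21 = 17
  -> B = 17
s = B^a = 17^15 mod 29  (bits of 15 = 1111)
  bit 0 = 1: r = r^2 * 17 mod 29 = 1^2 * 17 = 1*17 = 17
  bit 1 = 1: r = r^2 * 17 mod 29 = 17^2 * 17 = 28*17 = 12
  bit 2 = 1: r = r^2 * 17 mod 29 = 12^2 * 17 = 28*17 = 12
  bit 3 = 1: r = r^2 * 17 mod 29 = 12^2 * 17 = 28*17 = 12
  -> s = B^a = 12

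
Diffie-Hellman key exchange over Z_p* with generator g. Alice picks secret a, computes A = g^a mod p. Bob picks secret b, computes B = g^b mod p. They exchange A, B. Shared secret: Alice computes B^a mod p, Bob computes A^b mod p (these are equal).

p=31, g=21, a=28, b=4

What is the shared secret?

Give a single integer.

A = 21^28 mod 31  (bits of 28 = 11100)
  bit 0 = 1: r = r^2 * 21 mod 31 = 1^2 * 21 = 1*21 = 21
  bit 1 = 1: r = r^2 * 21 mod 31 = 21^2 * 21 = 7*21 = 23
  bit 2 = 1: r = r^2 * 21 mod 31 = 23^2 * 21 = 2*21 = 11
  bit 3 = 0: r = r^2 mod 31 = 11^2 = 28
  bit 4 = 0: r = r^2 mod 31 = 28^2 = 9
  -> A = 9
B = 21^4 mod 31  (bits of 4 = 100)
  bit 0 = 1: r = r^2 * 21 mod 31 = 1^2 * 21 = 1*21 = 21
  bit 1 = 0: r = r^2 mod 31 = 21^2 = 7
  bit 2 = 0: r = r^2 mod 31 = 7^2 = 18
  -> B = 18
s = B^a = 18^28 mod 31  (bits of 28 = 11100)
  bit 0 = 1: r = r^2 * 18 mod 31 = 1^2 * 18 = 1*18 = 18
  bit 1 = 1: r = r^2 * 18 mod 31 = 18^2 * 18 = 14*18 = 4
  bit 2 = 1: r = r^2 * 18 mod 31 = 4^2 * 18 = 16*18 = 9
  bit 3 = 0: r = r^2 mod 31 = 9^2 = 19
  bit 4 = 0: r = r^2 mod 31 = 19^2 = 20
  -> s = B^a = 20

Answer: 20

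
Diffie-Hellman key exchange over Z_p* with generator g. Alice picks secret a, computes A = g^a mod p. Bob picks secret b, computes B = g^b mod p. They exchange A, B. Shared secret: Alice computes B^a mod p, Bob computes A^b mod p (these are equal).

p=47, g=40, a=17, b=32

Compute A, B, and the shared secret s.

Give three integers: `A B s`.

A = 40^17 mod 47  (bits of 17 = 10001)
  bit 0 = 1: r = r^2 * 40 mod 47 = 1^2 * 40 = 1*40 = 40
  bit 1 = 0: r = r^2 mod 47 = 40^2 = 2
  bit 2 = 0: r = r^2 mod 47 = 2^2 = 4
  bit 3 = 0: r = r^2 mod 47 = 4^2 = 16
  bit 4 = 1: r = r^2 * 40 mod 47 = 16^2 * 40 = 21*40 = 41
  -> A = 41
B = 40^32 mod 47  (bits of 32 = 100000)
  bit 0 = 1: r = r^2 * 40 mod 47 = 1^2 * 40 = 1*40 = 40
  bit 1 = 0: r = r^2 mod 47 = 40^2 = 2
  bit 2 = 0: r = r^2 mod 47 = 2^2 = 4
  bit 3 = 0: r = r^2 mod 47 = 4^2 = 16
  bit 4 = 0: r = r^2 mod 47 = 16^2 = 21
  bit 5 = 0: r = r^2 mod 47 = 21^2 = 18
  -> B = 18
s = B^a = 18^17 mod 47  (bits of 17 = 10001)
  bit 0 = 1: r = r^2 * 18 mod 47 = 1^2 * 18 = 1*18 = 18
  bit 1 = 0: r = r^2 mod 47 = 18^2 = 42
  bit 2 = 0: r = r^2 mod 47 = 42^2 = 25
  bit 3 = 0: r = r^2 mod 47 = 25^2 = 14
  bit 4 = 1: r = r^2 * 18 mod 47 = 14^2 * 18 = 8*18 = 3
  -> s = B^a = 3

Answer: 41 18 3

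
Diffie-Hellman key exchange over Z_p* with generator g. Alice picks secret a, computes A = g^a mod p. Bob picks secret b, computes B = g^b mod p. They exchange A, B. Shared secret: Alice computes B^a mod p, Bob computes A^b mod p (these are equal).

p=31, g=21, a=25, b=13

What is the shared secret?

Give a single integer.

Answer: 26

Derivation:
A = 21^25 mod 31  (bits of 25 = 11001)
  bit 0 = 1: r = r^2 * 21 mod 31 = 1^2 * 21 = 1*21 = 21
  bit 1 = 1: r = r^2 * 21 mod 31 = 21^2 * 21 = 7*21 = 23
  bit 2 = 0: r = r^2 mod 31 = 23^2 = 2
  bit 3 = 0: r = r^2 mod 31 = 2^2 = 4
  bit 4 = 1: r = r^2 * 21 mod 31 = 4^2 * 21 = 16*21 = 26
  -> A = 26
B = 21^13 mod 31  (bits of 13 = 1101)
  bit 0 = 1: r = r^2 * 21 mod 31 = 1^2 * 21 = 1*21 = 21
  bit 1 = 1: r = r^2 * 21 mod 31 = 21^2 * 21 = 7*21 = 23
  bit 2 = 0: r = r^2 mod 31 = 23^2 = 2
  bit 3 = 1: r = r^2 * 21 mod 31 = 2^2 * 21 = 4*21 = 22
  -> B = 22
s = B^a = 22^25 mod 31  (bits of 25 = 11001)
  bit 0 = 1: r = r^2 * 22 mod 31 = 1^2 * 22 = 1*22 = 22
  bit 1 = 1: r = r^2 * 22 mod 31 = 22^2 * 22 = 19*22 = 15
  bit 2 = 0: r = r^2 mod 31 = 15^2 = 8
  bit 3 = 0: r = r^2 mod 31 = 8^2 = 2
  bit 4 = 1: r = r^2 * 22 mod 31 = 2^2 * 22 = 4*22 = 26
  -> s = B^a = 26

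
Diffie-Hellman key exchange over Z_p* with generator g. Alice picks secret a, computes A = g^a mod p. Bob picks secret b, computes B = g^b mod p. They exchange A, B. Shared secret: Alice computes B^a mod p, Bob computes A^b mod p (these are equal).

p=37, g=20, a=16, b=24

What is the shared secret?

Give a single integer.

Answer: 10

Derivation:
A = 20^16 mod 37  (bits of 16 = 10000)
  bit 0 = 1: r = r^2 * 20 mod 37 = 1^2 * 20 = 1*20 = 20
  bit 1 = 0: r = r^2 mod 37 = 20^2 = 30
  bit 2 = 0: r = r^2 mod 37 = 30^2 = 12
  bit 3 = 0: r = r^2 mod 37 = 12^2 = 33
  bit 4 = 0: r = r^2 mod 37 = 33^2 = 16
  -> A = 16
B = 20^24 mod 37  (bits of 24 = 11000)
  bit 0 = 1: r = r^2 * 20 mod 37 = 1^2 * 20 = 1*20 = 20
  bit 1 = 1: r = r^2 * 20 mod 37 = 20^2 * 20 = 30*20 = 8
  bit 2 = 0: r = r^2 mod 37 = 8^2 = 27
  bit 3 = 0: r = r^2 mod 37 = 27^2 = 26
  bit 4 = 0: r = r^2 mod 37 = 26^2 = 10
  -> B = 10
s = B^a = 10^16 mod 37  (bits of 16 = 10000)
  bit 0 = 1: r = r^2 * 10 mod 37 = 1^2 * 10 = 1*10 = 10
  bit 1 = 0: r = r^2 mod 37 = 10^2 = 26
  bit 2 = 0: r = r^2 mod 37 = 26^2 = 10
  bit 3 = 0: r = r^2 mod 37 = 10^2 = 26
  bit 4 = 0: r = r^2 mod 37 = 26^2 = 10
  -> s = B^a = 10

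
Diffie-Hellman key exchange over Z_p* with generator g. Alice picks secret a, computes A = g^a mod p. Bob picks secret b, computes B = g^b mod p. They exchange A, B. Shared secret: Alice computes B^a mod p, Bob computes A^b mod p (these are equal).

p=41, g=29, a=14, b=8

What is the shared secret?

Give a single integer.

A = 29^14 mod 41  (bits of 14 = 1110)
  bit 0 = 1: r = r^2 * 29 mod 41 = 1^2 * 29 = 1*29 = 29
  bit 1 = 1: r = r^2 * 29 mod 41 = 29^2 * 29 = 21*29 = 35
  bit 2 = 1: r = r^2 * 29 mod 41 = 35^2 * 29 = 36*29 = 19
  bit 3 = 0: r = r^2 mod 41 = 19^2 = 33
  -> A = 33
B = 29^8 mod 41  (bits of 8 = 1000)
  bit 0 = 1: r = r^2 * 29 mod 41 = 1^2 * 29 = 1*29 = 29
  bit 1 = 0: r = r^2 mod 41 = 29^2 = 21
  bit 2 = 0: r = r^2 mod 41 = 21^2 = 31
  bit 3 = 0: r = r^2 mod 41 = 31^2 = 18
  -> B = 18
s = B^a = 18^14 mod 41  (bits of 14 = 1110)
  bit 0 = 1: r = r^2 * 18 mod 41 = 1^2 * 18 = 1*18 = 18
  bit 1 = 1: r = r^2 * 18 mod 41 = 18^2 * 18 = 37*18 = 10
  bit 2 = 1: r = r^2 * 18 mod 41 = 10^2 * 18 = 18*18 = 37
  bit 3 = 0: r = r^2 mod 41 = 37^2 = 16
  -> s = B^a = 16

Answer: 16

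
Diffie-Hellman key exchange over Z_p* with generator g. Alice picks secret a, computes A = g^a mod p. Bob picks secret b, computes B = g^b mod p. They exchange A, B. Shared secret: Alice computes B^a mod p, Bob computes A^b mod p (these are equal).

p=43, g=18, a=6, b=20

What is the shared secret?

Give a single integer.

Answer: 21

Derivation:
A = 18^6 mod 43  (bits of 6 = 110)
  bit 0 = 1: r = r^2 * 18 mod 43 = 1^2 * 18 = 1*18 = 18
  bit 1 = 1: r = r^2 * 18 mod 43 = 18^2 * 18 = 23*18 = 27
  bit 2 = 0: r = r^2 mod 43 = 27^2 = 41
  -> A = 41
B = 18^20 mod 43  (bits of 20 = 10100)
  bit 0 = 1: r = r^2 * 18 mod 43 = 1^2 * 18 = 1*18 = 18
  bit 1 = 0: r = r^2 mod 43 = 18^2 = 23
  bit 2 = 1: r = r^2 * 18 mod 43 = 23^2 * 18 = 13*18 = 19
  bit 3 = 0: r = r^2 mod 43 = 19^2 = 17
  bit 4 = 0: r = r^2 mod 43 = 17^2 = 31
  -> B = 31
s = B^a = 31^6 mod 43  (bits of 6 = 110)
  bit 0 = 1: r = r^2 * 31 mod 43 = 1^2 * 31 = 1*31 = 31
  bit 1 = 1: r = r^2 * 31 mod 43 = 31^2 * 31 = 15*31 = 35
  bit 2 = 0: r = r^2 mod 43 = 35^2 = 21
  -> s = B^a = 21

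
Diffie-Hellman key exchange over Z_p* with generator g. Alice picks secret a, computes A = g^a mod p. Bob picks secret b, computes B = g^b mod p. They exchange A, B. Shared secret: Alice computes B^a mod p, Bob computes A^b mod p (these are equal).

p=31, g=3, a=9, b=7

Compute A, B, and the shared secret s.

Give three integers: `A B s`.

Answer: 29 17 27

Derivation:
A = 3^9 mod 31  (bits of 9 = 1001)
  bit 0 = 1: r = r^2 * 3 mod 31 = 1^2 * 3 = 1*3 = 3
  bit 1 = 0: r = r^2 mod 31 = 3^2 = 9
  bit 2 = 0: r = r^2 mod 31 = 9^2 = 19
  bit 3 = 1: r = r^2 * 3 mod 31 = 19^2 * 3 = 20*3 = 29
  -> A = 29
B = 3^7 mod 31  (bits of 7 = 111)
  bit 0 = 1: r = r^2 * 3 mod 31 = 1^2 * 3 = 1*3 = 3
  bit 1 = 1: r = r^2 * 3 mod 31 = 3^2 * 3 = 9*3 = 27
  bit 2 = 1: r = r^2 * 3 mod 31 = 27^2 * 3 = 16*3 = 17
  -> B = 17
s = B^a = 17^9 mod 31  (bits of 9 = 1001)
  bit 0 = 1: r = r^2 * 17 mod 31 = 1^2 * 17 = 1*17 = 17
  bit 1 = 0: r = r^2 mod 31 = 17^2 = 10
  bit 2 = 0: r = r^2 mod 31 = 10^2 = 7
  bit 3 = 1: r = r^2 * 17 mod 31 = 7^2 * 17 = 18*17 = 27
  -> s = B^a = 27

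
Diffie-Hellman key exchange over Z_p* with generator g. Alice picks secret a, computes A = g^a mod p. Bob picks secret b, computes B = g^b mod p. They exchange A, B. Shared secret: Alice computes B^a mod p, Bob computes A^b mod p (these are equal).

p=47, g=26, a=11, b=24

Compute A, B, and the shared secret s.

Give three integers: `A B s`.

A = 26^11 mod 47  (bits of 11 = 1011)
  bit 0 = 1: r = r^2 * 26 mod 47 = 1^2 * 26 = 1*26 = 26
  bit 1 = 0: r = r^2 mod 47 = 26^2 = 18
  bit 2 = 1: r = r^2 * 26 mod 47 = 18^2 * 26 = 42*26 = 11
  bit 3 = 1: r = r^2 * 26 mod 47 = 11^2 * 26 = 27*26 = 44
  -> A = 44
B = 26^24 mod 47  (bits of 24 = 11000)
  bit 0 = 1: r = r^2 * 26 mod 47 = 1^2 * 26 = 1*26 = 26
  bit 1 = 1: r = r^2 * 26 mod 47 = 26^2 * 26 = 18*26 = 45
  bit 2 = 0: r = r^2 mod 47 = 45^2 = 4
  bit 3 = 0: r = r^2 mod 47 = 4^2 = 16
  bit 4 = 0: r = r^2 mod 47 = 16^2 = 21
  -> B = 21
s = B^a = 21^11 mod 47  (bits of 11 = 1011)
  bit 0 = 1: r = r^2 * 21 mod 47 = 1^2 * 21 = 1*21 = 21
  bit 1 = 0: r = r^2 mod 47 = 21^2 = 18
  bit 2 = 1: r = r^2 * 21 mod 47 = 18^2 * 21 = 42*21 = 36
  bit 3 = 1: r = r^2 * 21 mod 47 = 36^2 * 21 = 27*21 = 3
  -> s = B^a = 3

Answer: 44 21 3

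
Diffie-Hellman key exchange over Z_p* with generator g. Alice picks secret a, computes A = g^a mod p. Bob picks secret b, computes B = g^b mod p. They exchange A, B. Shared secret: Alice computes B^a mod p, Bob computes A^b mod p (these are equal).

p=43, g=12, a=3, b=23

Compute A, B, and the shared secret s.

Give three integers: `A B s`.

A = 12^3 mod 43  (bits of 3 = 11)
  bit 0 = 1: r = r^2 * 12 mod 43 = 1^2 * 12 = 1*12 = 12
  bit 1 = 1: r = r^2 * 12 mod 43 = 12^2 * 12 = 15*12 = 8
  -> A = 8
B = 12^23 mod 43  (bits of 23 = 10111)
  bit 0 = 1: r = r^2 * 12 mod 43 = 1^2 * 12 = 1*12 = 12
  bit 1 = 0: r = r^2 mod 43 = 12^2 = 15
  bit 2 = 1: r = r^2 * 12 mod 43 = 15^2 * 12 = 10*12 = 34
  bit 3 = 1: r = r^2 * 12 mod 43 = 34^2 * 12 = 38*12 = 26
  bit 4 = 1: r = r^2 * 12 mod 43 = 26^2 * 12 = 31*12 = 28
  -> B = 28
s = B^a = 28^3 mod 43  (bits of 3 = 11)
  bit 0 = 1: r = r^2 * 28 mod 43 = 1^2 * 28 = 1*28 = 28
  bit 1 = 1: r = r^2 * 28 mod 43 = 28^2 * 28 = 10*28 = 22
  -> s = B^a = 22

Answer: 8 28 22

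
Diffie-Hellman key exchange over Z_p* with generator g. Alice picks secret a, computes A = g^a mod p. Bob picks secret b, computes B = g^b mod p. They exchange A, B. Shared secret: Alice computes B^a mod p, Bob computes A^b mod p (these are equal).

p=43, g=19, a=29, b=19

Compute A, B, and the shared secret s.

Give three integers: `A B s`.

Answer: 28 5 30

Derivation:
A = 19^29 mod 43  (bits of 29 = 11101)
  bit 0 = 1: r = r^2 * 19 mod 43 = 1^2 * 19 = 1*19 = 19
  bit 1 = 1: r = r^2 * 19 mod 43 = 19^2 * 19 = 17*19 = 22
  bit 2 = 1: r = r^2 * 19 mod 43 = 22^2 * 19 = 11*19 = 37
  bit 3 = 0: r = r^2 mod 43 = 37^2 = 36
  bit 4 = 1: r = r^2 * 19 mod 43 = 36^2 * 19 = 6*19 = 28
  -> A = 28
B = 19^19 mod 43  (bits of 19 = 10011)
  bit 0 = 1: r = r^2 * 19 mod 43 = 1^2 * 19 = 1*19 = 19
  bit 1 = 0: r = r^2 mod 43 = 19^2 = 17
  bit 2 = 0: r = r^2 mod 43 = 17^2 = 31
  bit 3 = 1: r = r^2 * 19 mod 43 = 31^2 * 19 = 15*19 = 27
  bit 4 = 1: r = r^2 * 19 mod 43 = 27^2 * 19 = 41*19 = 5
  -> B = 5
s = B^a = 5^29 mod 43  (bits of 29 = 11101)
  bit 0 = 1: r = r^2 * 5 mod 43 = 1^2 * 5 = 1*5 = 5
  bit 1 = 1: r = r^2 * 5 mod 43 = 5^2 * 5 = 25*5 = 39
  bit 2 = 1: r = r^2 * 5 mod 43 = 39^2 * 5 = 16*5 = 37
  bit 3 = 0: r = r^2 mod 43 = 37^2 = 36
  bit 4 = 1: r = r^2 * 5 mod 43 = 36^2 * 5 = 6*5 = 30
  -> s = B^a = 30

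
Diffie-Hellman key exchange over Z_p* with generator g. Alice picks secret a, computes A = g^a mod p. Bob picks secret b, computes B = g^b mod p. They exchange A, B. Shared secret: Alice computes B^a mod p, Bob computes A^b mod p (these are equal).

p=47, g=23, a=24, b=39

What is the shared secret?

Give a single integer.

Answer: 34

Derivation:
A = 23^24 mod 47  (bits of 24 = 11000)
  bit 0 = 1: r = r^2 * 23 mod 47 = 1^2 * 23 = 1*23 = 23
  bit 1 = 1: r = r^2 * 23 mod 47 = 23^2 * 23 = 12*23 = 41
  bit 2 = 0: r = r^2 mod 47 = 41^2 = 36
  bit 3 = 0: r = r^2 mod 47 = 36^2 = 27
  bit 4 = 0: r = r^2 mod 47 = 27^2 = 24
  -> A = 24
B = 23^39 mod 47  (bits of 39 = 100111)
  bit 0 = 1: r = r^2 * 23 mod 47 = 1^2 * 23 = 1*23 = 23
  bit 1 = 0: r = r^2 mod 47 = 23^2 = 12
  bit 2 = 0: r = r^2 mod 47 = 12^2 = 3
  bit 3 = 1: r = r^2 * 23 mod 47 = 3^2 * 23 = 9*23 = 19
  bit 4 = 1: r = r^2 * 23 mod 47 = 19^2 * 23 = 32*23 = 31
  bit 5 = 1: r = r^2 * 23 mod 47 = 31^2 * 23 = 21*23 = 13
  -> B = 13
s = B^a = 13^24 mod 47  (bits of 24 = 11000)
  bit 0 = 1: r = r^2 * 13 mod 47 = 1^2 * 13 = 1*13 = 13
  bit 1 = 1: r = r^2 * 13 mod 47 = 13^2 * 13 = 28*13 = 35
  bit 2 = 0: r = r^2 mod 47 = 35^2 = 3
  bit 3 = 0: r = r^2 mod 47 = 3^2 = 9
  bit 4 = 0: r = r^2 mod 47 = 9^2 = 34
  -> s = B^a = 34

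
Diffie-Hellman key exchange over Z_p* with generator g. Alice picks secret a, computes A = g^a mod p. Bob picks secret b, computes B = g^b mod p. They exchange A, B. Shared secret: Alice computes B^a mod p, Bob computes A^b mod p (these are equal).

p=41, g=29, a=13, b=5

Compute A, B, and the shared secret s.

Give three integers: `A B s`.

Answer: 28 38 3

Derivation:
A = 29^13 mod 41  (bits of 13 = 1101)
  bit 0 = 1: r = r^2 * 29 mod 41 = 1^2 * 29 = 1*29 = 29
  bit 1 = 1: r = r^2 * 29 mod 41 = 29^2 * 29 = 21*29 = 35
  bit 2 = 0: r = r^2 mod 41 = 35^2 = 36
  bit 3 = 1: r = r^2 * 29 mod 41 = 36^2 * 29 = 25*29 = 28
  -> A = 28
B = 29^5 mod 41  (bits of 5 = 101)
  bit 0 = 1: r = r^2 * 29 mod 41 = 1^2 * 29 = 1*29 = 29
  bit 1 = 0: r = r^2 mod 41 = 29^2 = 21
  bit 2 = 1: r = r^2 * 29 mod 41 = 21^2 * 29 = 31*29 = 38
  -> B = 38
s = B^a = 38^13 mod 41  (bits of 13 = 1101)
  bit 0 = 1: r = r^2 * 38 mod 41 = 1^2 * 38 = 1*38 = 38
  bit 1 = 1: r = r^2 * 38 mod 41 = 38^2 * 38 = 9*38 = 14
  bit 2 = 0: r = r^2 mod 41 = 14^2 = 32
  bit 3 = 1: r = r^2 * 38 mod 41 = 32^2 * 38 = 40*38 = 3
  -> s = B^a = 3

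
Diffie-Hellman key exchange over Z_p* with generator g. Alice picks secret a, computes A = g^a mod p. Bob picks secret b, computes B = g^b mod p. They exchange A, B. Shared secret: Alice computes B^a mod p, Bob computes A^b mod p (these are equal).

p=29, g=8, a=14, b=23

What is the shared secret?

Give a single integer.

Answer: 28

Derivation:
A = 8^14 mod 29  (bits of 14 = 1110)
  bit 0 = 1: r = r^2 * 8 mod 29 = 1^2 * 8 = 1*8 = 8
  bit 1 = 1: r = r^2 * 8 mod 29 = 8^2 * 8 = 6*8 = 19
  bit 2 = 1: r = r^2 * 8 mod 29 = 19^2 * 8 = 13*8 = 17
  bit 3 = 0: r = r^2 mod 29 = 17^2 = 28
  -> A = 28
B = 8^23 mod 29  (bits of 23 = 10111)
  bit 0 = 1: r = r^2 * 8 mod 29 = 1^2 * 8 = 1*8 = 8
  bit 1 = 0: r = r^2 mod 29 = 8^2 = 6
  bit 2 = 1: r = r^2 * 8 mod 29 = 6^2 * 8 = 7*8 = 27
  bit 3 = 1: r = r^2 * 8 mod 29 = 27^2 * 8 = 4*8 = 3
  bit 4 = 1: r = r^2 * 8 mod 29 = 3^2 * 8 = 9*8 = 14
  -> B = 14
s = B^a = 14^14 mod 29  (bits of 14 = 1110)
  bit 0 = 1: r = r^2 * 14 mod 29 = 1^2 * 14 = 1*14 = 14
  bit 1 = 1: r = r^2 * 14 mod 29 = 14^2 * 14 = 22*14 = 18
  bit 2 = 1: r = r^2 * 14 mod 29 = 18^2 * 14 = 5*14 = 12
  bit 3 = 0: r = r^2 mod 29 = 12^2 = 28
  -> s = B^a = 28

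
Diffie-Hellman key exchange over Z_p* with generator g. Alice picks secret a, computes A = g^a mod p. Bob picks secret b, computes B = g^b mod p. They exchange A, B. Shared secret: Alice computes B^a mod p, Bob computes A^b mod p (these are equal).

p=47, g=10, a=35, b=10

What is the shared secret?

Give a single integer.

A = 10^35 mod 47  (bits of 35 = 100011)
  bit 0 = 1: r = r^2 * 10 mod 47 = 1^2 * 10 = 1*10 = 10
  bit 1 = 0: r = r^2 mod 47 = 10^2 = 6
  bit 2 = 0: r = r^2 mod 47 = 6^2 = 36
  bit 3 = 0: r = r^2 mod 47 = 36^2 = 27
  bit 4 = 1: r = r^2 * 10 mod 47 = 27^2 * 10 = 24*10 = 5
  bit 5 = 1: r = r^2 * 10 mod 47 = 5^2 * 10 = 25*10 = 15
  -> A = 15
B = 10^10 mod 47  (bits of 10 = 1010)
  bit 0 = 1: r = r^2 * 10 mod 47 = 1^2 * 10 = 1*10 = 10
  bit 1 = 0: r = r^2 mod 47 = 10^2 = 6
  bit 2 = 1: r = r^2 * 10 mod 47 = 6^2 * 10 = 36*10 = 31
  bit 3 = 0: r = r^2 mod 47 = 31^2 = 21
  -> B = 21
s = B^a = 21^35 mod 47  (bits of 35 = 100011)
  bit 0 = 1: r = r^2 * 21 mod 47 = 1^2 * 21 = 1*21 = 21
  bit 1 = 0: r = r^2 mod 47 = 21^2 = 18
  bit 2 = 0: r = r^2 mod 47 = 18^2 = 42
  bit 3 = 0: r = r^2 mod 47 = 42^2 = 25
  bit 4 = 1: r = r^2 * 21 mod 47 = 25^2 * 21 = 14*21 = 12
  bit 5 = 1: r = r^2 * 21 mod 47 = 12^2 * 21 = 3*21 = 16
  -> s = B^a = 16

Answer: 16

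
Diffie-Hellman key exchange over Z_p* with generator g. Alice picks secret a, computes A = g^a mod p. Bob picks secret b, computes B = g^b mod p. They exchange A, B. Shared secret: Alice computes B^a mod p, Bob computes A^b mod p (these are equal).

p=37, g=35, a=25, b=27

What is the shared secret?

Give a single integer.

Answer: 31

Derivation:
A = 35^25 mod 37  (bits of 25 = 11001)
  bit 0 = 1: r = r^2 * 35 mod 37 = 1^2 * 35 = 1*35 = 35
  bit 1 = 1: r = r^2 * 35 mod 37 = 35^2 * 35 = 4*35 = 29
  bit 2 = 0: r = r^2 mod 37 = 29^2 = 27
  bit 3 = 0: r = r^2 mod 37 = 27^2 = 26
  bit 4 = 1: r = r^2 * 35 mod 37 = 26^2 * 35 = 10*35 = 17
  -> A = 17
B = 35^27 mod 37  (bits of 27 = 11011)
  bit 0 = 1: r = r^2 * 35 mod 37 = 1^2 * 35 = 1*35 = 35
  bit 1 = 1: r = r^2 * 35 mod 37 = 35^2 * 35 = 4*35 = 29
  bit 2 = 0: r = r^2 mod 37 = 29^2 = 27
  bit 3 = 1: r = r^2 * 35 mod 37 = 27^2 * 35 = 26*35 = 22
  bit 4 = 1: r = r^2 * 35 mod 37 = 22^2 * 35 = 3*35 = 31
  -> B = 31
s = B^a = 31^25 mod 37  (bits of 25 = 11001)
  bit 0 = 1: r = r^2 * 31 mod 37 = 1^2 * 31 = 1*31 = 31
  bit 1 = 1: r = r^2 * 31 mod 37 = 31^2 * 31 = 36*31 = 6
  bit 2 = 0: r = r^2 mod 37 = 6^2 = 36
  bit 3 = 0: r = r^2 mod 37 = 36^2 = 1
  bit 4 = 1: r = r^2 * 31 mod 37 = 1^2 * 31 = 1*31 = 31
  -> s = B^a = 31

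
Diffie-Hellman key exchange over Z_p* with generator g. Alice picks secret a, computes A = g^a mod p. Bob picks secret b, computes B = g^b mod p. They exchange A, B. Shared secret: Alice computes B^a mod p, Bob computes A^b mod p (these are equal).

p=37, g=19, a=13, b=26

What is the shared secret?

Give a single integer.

A = 19^13 mod 37  (bits of 13 = 1101)
  bit 0 = 1: r = r^2 * 19 mod 37 = 1^2 * 19 = 1*19 = 19
  bit 1 = 1: r = r^2 * 19 mod 37 = 19^2 * 19 = 28*19 = 14
  bit 2 = 0: r = r^2 mod 37 = 14^2 = 11
  bit 3 = 1: r = r^2 * 19 mod 37 = 11^2 * 19 = 10*19 = 5
  -> A = 5
B = 19^26 mod 37  (bits of 26 = 11010)
  bit 0 = 1: r = r^2 * 19 mod 37 = 1^2 * 19 = 1*19 = 19
  bit 1 = 1: r = r^2 * 19 mod 37 = 19^2 * 19 = 28*19 = 14
  bit 2 = 0: r = r^2 mod 37 = 14^2 = 11
  bit 3 = 1: r = r^2 * 19 mod 37 = 11^2 * 19 = 10*19 = 5
  bit 4 = 0: r = r^2 mod 37 = 5^2 = 25
  -> B = 25
s = B^a = 25^13 mod 37  (bits of 13 = 1101)
  bit 0 = 1: r = r^2 * 25 mod 37 = 1^2 * 25 = 1*25 = 25
  bit 1 = 1: r = r^2 * 25 mod 37 = 25^2 * 25 = 33*25 = 11
  bit 2 = 0: r = r^2 mod 37 = 11^2 = 10
  bit 3 = 1: r = r^2 * 25 mod 37 = 10^2 * 25 = 26*25 = 21
  -> s = B^a = 21

Answer: 21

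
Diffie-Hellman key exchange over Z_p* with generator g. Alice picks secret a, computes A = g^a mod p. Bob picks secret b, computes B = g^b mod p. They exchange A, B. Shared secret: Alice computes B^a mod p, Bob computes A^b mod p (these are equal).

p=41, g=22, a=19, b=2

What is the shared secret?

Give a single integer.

A = 22^19 mod 41  (bits of 19 = 10011)
  bit 0 = 1: r = r^2 * 22 mod 41 = 1^2 * 22 = 1*22 = 22
  bit 1 = 0: r = r^2 mod 41 = 22^2 = 33
  bit 2 = 0: r = r^2 mod 41 = 33^2 = 23
  bit 3 = 1: r = r^2 * 22 mod 41 = 23^2 * 22 = 37*22 = 35
  bit 4 = 1: r = r^2 * 22 mod 41 = 35^2 * 22 = 36*22 = 13
  -> A = 13
B = 22^2 mod 41  (bits of 2 = 10)
  bit 0 = 1: r = r^2 * 22 mod 41 = 1^2 * 22 = 1*22 = 22
  bit 1 = 0: r = r^2 mod 41 = 22^2 = 33
  -> B = 33
s = B^a = 33^19 mod 41  (bits of 19 = 10011)
  bit 0 = 1: r = r^2 * 33 mod 41 = 1^2 * 33 = 1*33 = 33
  bit 1 = 0: r = r^2 mod 41 = 33^2 = 23
  bit 2 = 0: r = r^2 mod 41 = 23^2 = 37
  bit 3 = 1: r = r^2 * 33 mod 41 = 37^2 * 33 = 16*33 = 36
  bit 4 = 1: r = r^2 * 33 mod 41 = 36^2 * 33 = 25*33 = 5
  -> s = B^a = 5

Answer: 5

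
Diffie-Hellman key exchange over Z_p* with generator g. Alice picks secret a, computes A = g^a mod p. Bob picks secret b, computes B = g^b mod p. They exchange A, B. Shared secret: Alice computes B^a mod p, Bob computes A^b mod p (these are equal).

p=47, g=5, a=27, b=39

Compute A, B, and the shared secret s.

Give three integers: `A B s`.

Answer: 33 30 45

Derivation:
A = 5^27 mod 47  (bits of 27 = 11011)
  bit 0 = 1: r = r^2 * 5 mod 47 = 1^2 * 5 = 1*5 = 5
  bit 1 = 1: r = r^2 * 5 mod 47 = 5^2 * 5 = 25*5 = 31
  bit 2 = 0: r = r^2 mod 47 = 31^2 = 21
  bit 3 = 1: r = r^2 * 5 mod 47 = 21^2 * 5 = 18*5 = 43
  bit 4 = 1: r = r^2 * 5 mod 47 = 43^2 * 5 = 16*5 = 33
  -> A = 33
B = 5^39 mod 47  (bits of 39 = 100111)
  bit 0 = 1: r = r^2 * 5 mod 47 = 1^2 * 5 = 1*5 = 5
  bit 1 = 0: r = r^2 mod 47 = 5^2 = 25
  bit 2 = 0: r = r^2 mod 47 = 25^2 = 14
  bit 3 = 1: r = r^2 * 5 mod 47 = 14^2 * 5 = 8*5 = 40
  bit 4 = 1: r = r^2 * 5 mod 47 = 40^2 * 5 = 2*5 = 10
  bit 5 = 1: r = r^2 * 5 mod 47 = 10^2 * 5 = 6*5 = 30
  -> B = 30
s = B^a = 30^27 mod 47  (bits of 27 = 11011)
  bit 0 = 1: r = r^2 * 30 mod 47 = 1^2 * 30 = 1*30 = 30
  bit 1 = 1: r = r^2 * 30 mod 47 = 30^2 * 30 = 7*30 = 22
  bit 2 = 0: r = r^2 mod 47 = 22^2 = 14
  bit 3 = 1: r = r^2 * 30 mod 47 = 14^2 * 30 = 8*30 = 5
  bit 4 = 1: r = r^2 * 30 mod 47 = 5^2 * 30 = 25*30 = 45
  -> s = B^a = 45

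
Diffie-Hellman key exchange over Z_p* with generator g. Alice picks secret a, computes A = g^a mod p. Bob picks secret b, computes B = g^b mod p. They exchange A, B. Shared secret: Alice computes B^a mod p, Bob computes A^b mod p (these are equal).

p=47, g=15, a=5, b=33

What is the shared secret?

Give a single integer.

Answer: 41

Derivation:
A = 15^5 mod 47  (bits of 5 = 101)
  bit 0 = 1: r = r^2 * 15 mod 47 = 1^2 * 15 = 1*15 = 15
  bit 1 = 0: r = r^2 mod 47 = 15^2 = 37
  bit 2 = 1: r = r^2 * 15 mod 47 = 37^2 * 15 = 6*15 = 43
  -> A = 43
B = 15^33 mod 47  (bits of 33 = 100001)
  bit 0 = 1: r = r^2 * 15 mod 47 = 1^2 * 15 = 1*15 = 15
  bit 1 = 0: r = r^2 mod 47 = 15^2 = 37
  bit 2 = 0: r = r^2 mod 47 = 37^2 = 6
  bit 3 = 0: r = r^2 mod 47 = 6^2 = 36
  bit 4 = 0: r = r^2 mod 47 = 36^2 = 27
  bit 5 = 1: r = r^2 * 15 mod 47 = 27^2 * 15 = 24*15 = 31
  -> B = 31
s = B^a = 31^5 mod 47  (bits of 5 = 101)
  bit 0 = 1: r = r^2 * 31 mod 47 = 1^2 * 31 = 1*31 = 31
  bit 1 = 0: r = r^2 mod 47 = 31^2 = 21
  bit 2 = 1: r = r^2 * 31 mod 47 = 21^2 * 31 = 18*31 = 41
  -> s = B^a = 41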